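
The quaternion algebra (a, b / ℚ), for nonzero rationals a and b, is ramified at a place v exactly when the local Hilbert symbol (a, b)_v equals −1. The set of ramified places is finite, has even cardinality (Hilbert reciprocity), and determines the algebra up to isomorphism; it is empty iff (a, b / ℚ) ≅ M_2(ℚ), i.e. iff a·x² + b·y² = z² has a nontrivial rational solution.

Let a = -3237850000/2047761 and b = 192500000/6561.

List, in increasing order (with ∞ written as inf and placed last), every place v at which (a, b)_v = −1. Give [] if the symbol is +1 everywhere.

[5, 11]

(a, b) ≡ (-385, 770) mod (ℚ^×)²; places V = {2, 3, 5, 7, 11, 29, 53, ∞}.
(a,b)_3: α=-6, u≡2; β=-8, v≡2 (mod 3); (2|3)=-1, (2|3)=-1; sign (−1)^0·-1^-8·-1^-6 = +1.
(a,b)_5: α=5, u≡3; β=7, v≡4 (mod 5); (3|5)=-1, (4|5)=+1; sign (−1)^0·-1^7·+1^5 = -1.
(a,b)_11: α=1, u≡1; β=1, v≡9 (mod 11); (1|11)=+1, (9|11)=+1; sign (−1)^1·+1^1·+1^1 = -1.
(a,b)_∞: sgn(-385)=−, sgn(770)=+, so +1.
(a,b)_2: α=4, β=5; u≡7, v≡1 (mod 8); ε(u)ε(v)=1·0, αω(v)=4·0, βω(u)=5·0; sum ≡ 0  ⇒  +1.
(a,b)_53: α=-2, u≡14; β=0, v≡17 (mod 53); (14|53)=-1, (17|53)=+1; sign (−1)^0·-1^0·+1^-2 = +1.
(a,b)_7: α=1, u≡2; β=1, v≡5 (mod 7); (2|7)=+1, (5|7)=-1; sign (−1)^1·+1^1·-1^1 = +1.
(a,b)_29: α=2, u≡12; β=0, v≡25 (mod 29); (12|29)=-1, (25|29)=+1; sign (−1)^0·-1^0·+1^2 = +1.
|Ram(-385, 770)| = 2, even; anisotropic at {5, 11}.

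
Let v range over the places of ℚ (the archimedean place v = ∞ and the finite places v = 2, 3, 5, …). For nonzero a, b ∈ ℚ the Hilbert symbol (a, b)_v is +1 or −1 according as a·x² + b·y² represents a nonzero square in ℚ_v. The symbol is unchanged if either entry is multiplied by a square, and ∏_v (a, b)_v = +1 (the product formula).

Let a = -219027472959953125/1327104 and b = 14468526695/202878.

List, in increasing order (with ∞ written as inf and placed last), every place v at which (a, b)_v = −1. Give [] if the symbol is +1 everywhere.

(a, b) ≡ (-13, 7410) mod (ℚ^×)²; places V = {2, 3, 5, 7, 13, 17, 19, 31, 41, 43, ∞}.
(a,b)_17: α=0, u≡8; β=-2, v≡2 (mod 17); (8|17)=+1, (2|17)=+1; sign (−1)^0·+1^-2·+1^0 = +1.
(a,b)_31: α=2, u≡1; β=0, v≡19 (mod 31); (1|31)=+1, (19|31)=+1; sign (−1)^0·+1^0·+1^2 = +1.
(a,b)_7: α=0, u≡4; β=2, v≡1 (mod 7); (4|7)=+1, (1|7)=+1; sign (−1)^0·+1^2·+1^0 = +1.
(a,b)_13: α=1, u≡3; β=-1, v≡2 (mod 13); (3|13)=+1, (2|13)=-1; sign (−1)^0·+1^-1·-1^1 = -1.
(a,b)_43: α=2, u≡34; β=2, v≡11 (mod 43); (34|43)=-1, (11|43)=+1; sign (−1)^0·-1^2·+1^2 = +1.
(a,b)_∞: sgn(-13)=−, sgn(7410)=+, so +1.
(a,b)_3: α=-4, u≡2; β=-3, v≡1 (mod 3); (2|3)=-1, (1|3)=+1; sign (−1)^0·-1^-3·+1^-4 = -1.
(a,b)_5: α=6, u≡2; β=1, v≡3 (mod 5); (2|5)=-1, (3|5)=-1; sign (−1)^0·-1^1·-1^6 = -1.
(a,b)_2: α=-14, β=-1; u≡3, v≡1 (mod 8); ε(u)ε(v)=1·0, αω(v)=-14·0, βω(u)=-1·1; sum ≡ 1  ⇒  -1.
(a,b)_19: α=2, u≡7; β=1, v≡8 (mod 19); (7|19)=+1, (8|19)=-1; sign (−1)^0·+1^1·-1^2 = +1.
(a,b)_41: α=2, u≡27; β=2, v≡17 (mod 41); (27|41)=-1, (17|41)=-1; sign (−1)^0·-1^2·-1^2 = +1.
(-13, 7410 / ℚ) ramifies at {2, 3, 5, 13}: a division algebra.

[2, 3, 5, 13]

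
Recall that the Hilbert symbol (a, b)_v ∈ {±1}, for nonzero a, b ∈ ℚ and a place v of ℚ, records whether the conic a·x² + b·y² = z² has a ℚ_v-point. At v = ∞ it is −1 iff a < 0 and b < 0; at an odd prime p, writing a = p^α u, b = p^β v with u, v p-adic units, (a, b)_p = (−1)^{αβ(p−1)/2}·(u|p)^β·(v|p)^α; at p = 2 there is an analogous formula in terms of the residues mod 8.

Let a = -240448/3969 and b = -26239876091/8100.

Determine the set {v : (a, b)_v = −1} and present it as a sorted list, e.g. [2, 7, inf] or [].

Mod squares: a ≡ -13, b ≡ -11. Check v ∈ {∞, 2, 3, 5, 7, 11, 13, 17}.
v=7: a=7^-2·(≡4), b=7^0·(≡5) mod 7; (4|7)=+1, (5|7)=-1; (−1)^{-2·0·3}·(+1)^0·(-1)^-2 = +1.
v=3: a=3^-4·(≡2), b=3^-4·(≡1) mod 3; (2|3)=-1, (1|3)=+1; (−1)^{-4·-4·1}·(-1)^-4·(+1)^-4 = +1.
v=5: a=5^0·(≡3), b=5^-2·(≡1) mod 5; (3|5)=-1, (1|5)=+1; (−1)^{0·-2·2}·(-1)^-2·(+1)^0 = +1.
v=∞: -13 < 0 and -11 < 0  ⇒  (a,b)_∞ = -1.
v=17: a=17^2·(≡15), b=17^4·(≡5) mod 17; (15|17)=+1, (5|17)=-1; (−1)^{2·4·8}·(+1)^4·(-1)^2 = +1.
v=13: a=13^1·(≡4), b=13^4·(≡5) mod 13; (4|13)=+1, (5|13)=-1; (−1)^{1·4·6}·(+1)^4·(-1)^1 = -1.
v=11: a=11^0·(≡5), b=11^1·(≡8) mod 11; (5|11)=+1, (8|11)=-1; (−1)^{0·1·5}·(+1)^1·(-1)^0 = +1.
v=2: v_2(a)=6, v_2(b)=-2; units ≡ 3, 5 (mod 8); ε·ε+αω+βω = 1·0+6·1+-2·1 ≡ 0  ⇒  (a,b)_2 = +1.
(-13, -11 / ℚ) ramifies at {13, ∞}: a division algebra.

[13, inf]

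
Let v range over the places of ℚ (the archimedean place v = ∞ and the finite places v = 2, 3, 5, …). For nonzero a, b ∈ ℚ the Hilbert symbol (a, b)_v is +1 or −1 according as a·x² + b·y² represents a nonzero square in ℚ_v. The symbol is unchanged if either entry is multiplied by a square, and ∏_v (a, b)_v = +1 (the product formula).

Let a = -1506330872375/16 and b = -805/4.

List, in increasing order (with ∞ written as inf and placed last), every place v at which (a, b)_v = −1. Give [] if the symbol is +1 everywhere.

Mod squares: a ≡ -2324495, b ≡ -805. Check v ∈ {∞, 2, 5, 7, 17, 23, 29, 41}.
v=7: a=7^2·(≡2), b=7^1·(≡1) mod 7; (2|7)=+1, (1|7)=+1; (−1)^{2·1·3}·(+1)^1·(+1)^2 = +1.
v=∞: -2324495 < 0 and -805 < 0  ⇒  (a,b)_∞ = -1.
v=23: a=23^3·(≡19), b=23^1·(≡20) mod 23; (19|23)=-1, (20|23)=-1; (−1)^{3·1·11}·(-1)^1·(-1)^3 = -1.
v=2: v_2(a)=-4, v_2(b)=-2; units ≡ 1, 3 (mod 8); ε·ε+αω+βω = 0·1+-4·1+-2·0 ≡ 0  ⇒  (a,b)_2 = +1.
v=29: a=29^1·(≡23), b=29^0·(≡9) mod 29; (23|29)=+1, (9|29)=+1; (−1)^{1·0·14}·(+1)^0·(+1)^1 = +1.
v=17: a=17^1·(≡8), b=17^0·(≡7) mod 17; (8|17)=+1, (7|17)=-1; (−1)^{1·0·8}·(+1)^0·(-1)^1 = -1.
v=41: a=41^1·(≡10), b=41^0·(≡14) mod 41; (10|41)=+1, (14|41)=-1; (−1)^{1·0·20}·(+1)^0·(-1)^1 = -1.
v=5: a=5^3·(≡1), b=5^1·(≡1) mod 5; (1|5)=+1, (1|5)=+1; (−1)^{3·1·2}·(+1)^1·(+1)^3 = +1.
(-2324495, -805 / ℚ) ramifies at {17, 23, 41, ∞}: a division algebra.

[17, 23, 41, inf]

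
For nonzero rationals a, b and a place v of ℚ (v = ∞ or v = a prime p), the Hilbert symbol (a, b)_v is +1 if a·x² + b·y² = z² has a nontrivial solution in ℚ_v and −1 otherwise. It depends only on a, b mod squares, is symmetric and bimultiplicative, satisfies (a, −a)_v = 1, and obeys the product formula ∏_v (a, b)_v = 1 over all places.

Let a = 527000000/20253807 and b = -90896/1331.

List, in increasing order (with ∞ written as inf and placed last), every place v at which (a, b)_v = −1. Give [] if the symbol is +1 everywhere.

[7, 19]

Mod squares: a ≡ 3689, b ≡ -62491. Check v ∈ {∞, 2, 3, 5, 7, 11, 13, 17, 19, 23, 31}.
v=7: a=7^-3·(≡4), b=7^0·(≡6) mod 7; (4|7)=+1, (6|7)=-1; (−1)^{-3·0·3}·(+1)^0·(-1)^-3 = -1.
v=2: v_2(a)=6, v_2(b)=4; units ≡ 1, 5 (mod 8); ε·ε+αω+βω = 0·0+6·1+4·0 ≡ 0  ⇒  (a,b)_2 = +1.
v=31: a=31^1·(≡23), b=31^0·(≡2) mod 31; (23|31)=-1, (2|31)=+1; (−1)^{1·0·15}·(-1)^0·(+1)^1 = +1.
v=23: a=23^0·(≡18), b=23^1·(≡14) mod 23; (18|23)=+1, (14|23)=-1; (−1)^{0·1·11}·(+1)^1·(-1)^0 = +1.
v=∞: 3689 > 0 and -62491 < 0  ⇒  (a,b)_∞ = +1.
v=5: a=5^6·(≡4), b=5^0·(≡4) mod 5; (4|5)=+1, (4|5)=+1; (−1)^{6·0·2}·(+1)^0·(+1)^6 = +1.
v=17: a=17^1·(≡1), b=17^0·(≡4) mod 17; (1|17)=+1, (4|17)=+1; (−1)^{1·0·8}·(+1)^0·(+1)^1 = +1.
v=3: a=3^-10·(≡2), b=3^0·(≡2) mod 3; (2|3)=-1, (2|3)=-1; (−1)^{-10·0·1}·(-1)^0·(-1)^-10 = +1.
v=11: a=11^0·(≡5), b=11^-3·(≡8) mod 11; (5|11)=+1, (8|11)=-1; (−1)^{0·-3·5}·(+1)^-3·(-1)^0 = +1.
v=13: a=13^0·(≡10), b=13^1·(≡3) mod 13; (10|13)=+1, (3|13)=+1; (−1)^{0·1·6}·(+1)^1·(+1)^0 = +1.
v=19: a=19^0·(≡12), b=19^1·(≡4) mod 19; (12|19)=-1, (4|19)=+1; (−1)^{0·1·9}·(-1)^1·(+1)^0 = -1.
(3689, -62491 / ℚ) ramifies at {7, 19}: a division algebra.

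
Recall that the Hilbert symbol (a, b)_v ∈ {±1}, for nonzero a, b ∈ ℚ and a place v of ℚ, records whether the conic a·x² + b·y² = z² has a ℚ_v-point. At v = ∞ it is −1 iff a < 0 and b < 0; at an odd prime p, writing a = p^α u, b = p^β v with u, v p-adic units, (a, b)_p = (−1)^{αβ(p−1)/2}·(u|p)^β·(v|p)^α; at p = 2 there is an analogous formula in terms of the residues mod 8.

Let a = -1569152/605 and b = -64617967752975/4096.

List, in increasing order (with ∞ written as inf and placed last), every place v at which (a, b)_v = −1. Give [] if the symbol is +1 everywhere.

Mod squares: a ≡ -122590, b ≡ -39. Check v ∈ {∞, 2, 3, 5, 7, 11, 13, 23, 41}.
v=11: a=11^-2·(≡4), b=11^0·(≡3) mod 11; (4|11)=+1, (3|11)=+1; (−1)^{-2·0·5}·(+1)^0·(+1)^-2 = +1.
v=5: a=5^-1·(≡3), b=5^2·(≡1) mod 5; (3|5)=-1, (1|5)=+1; (−1)^{-1·2·2}·(-1)^2·(+1)^-1 = +1.
v=3: a=3^0·(≡2), b=3^3·(≡2) mod 3; (2|3)=-1, (2|3)=-1; (−1)^{0·3·1}·(-1)^3·(-1)^0 = -1.
v=41: a=41^1·(≡6), b=41^2·(≡1) mod 41; (6|41)=-1, (1|41)=+1; (−1)^{1·2·20}·(-1)^2·(+1)^1 = +1.
v=7: a=7^0·(≡1), b=7^2·(≡5) mod 7; (1|7)=+1, (5|7)=-1; (−1)^{0·2·3}·(+1)^2·(-1)^0 = +1.
v=∞: -122590 < 0 and -39 < 0  ⇒  (a,b)_∞ = -1.
v=23: a=23^1·(≡9), b=23^2·(≡11) mod 23; (9|23)=+1, (11|23)=-1; (−1)^{1·2·11}·(+1)^2·(-1)^1 = -1.
v=2: v_2(a)=7, v_2(b)=-12; units ≡ 1, 1 (mod 8); ε·ε+αω+βω = 0·0+7·0+-12·0 ≡ 0  ⇒  (a,b)_2 = +1.
v=13: a=13^1·(≡2), b=13^3·(≡9) mod 13; (2|13)=-1, (9|13)=+1; (−1)^{1·3·6}·(-1)^3·(+1)^1 = -1.
|Ram(-122590, -39)| = 4, even; anisotropic at {3, 13, 23, ∞}.

[3, 13, 23, inf]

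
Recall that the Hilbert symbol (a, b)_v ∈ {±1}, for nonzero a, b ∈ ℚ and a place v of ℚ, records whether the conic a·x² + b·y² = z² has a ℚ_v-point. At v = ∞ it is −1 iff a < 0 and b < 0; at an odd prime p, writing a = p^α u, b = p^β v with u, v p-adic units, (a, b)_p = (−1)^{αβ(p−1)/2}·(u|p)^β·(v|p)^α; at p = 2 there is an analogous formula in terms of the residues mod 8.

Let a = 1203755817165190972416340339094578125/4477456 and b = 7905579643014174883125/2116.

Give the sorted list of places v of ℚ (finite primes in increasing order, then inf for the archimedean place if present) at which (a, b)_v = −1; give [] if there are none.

Mod squares: a ≡ 1517, b ≡ 9104173. Check v ∈ {∞, 2, 3, 5, 7, 13, 19, 23, 29, 31, 37, 41}.
v=2: v_2(a)=-4, v_2(b)=-2; units ≡ 5, 5 (mod 8); ε·ε+αω+βω = 0·0+-4·1+-2·1 ≡ 0  ⇒  (a,b)_2 = +1.
v=41: a=41^5·(≡32), b=41^3·(≡38) mod 41; (32|41)=+1, (38|41)=-1; (−1)^{5·3·20}·(+1)^3·(-1)^5 = -1.
v=19: a=19^2·(≡4), b=19^1·(≡17) mod 19; (4|19)=+1, (17|19)=+1; (−1)^{2·1·9}·(+1)^1·(+1)^2 = +1.
v=23: a=23^-4·(≡21), b=23^-2·(≡5) mod 23; (21|23)=-1, (5|23)=-1; (−1)^{-4·-2·11}·(-1)^-2·(-1)^-4 = +1.
v=7: a=7^4·(≡3), b=7^2·(≡4) mod 7; (3|7)=-1, (4|7)=+1; (−1)^{4·2·3}·(-1)^2·(+1)^4 = +1.
v=13: a=13^2·(≡4), b=13^1·(≡5) mod 13; (4|13)=+1, (5|13)=-1; (−1)^{2·1·6}·(+1)^1·(-1)^2 = +1.
v=∞: 1517 > 0 and 9104173 > 0  ⇒  (a,b)_∞ = +1.
v=5: a=5^6·(≡3), b=5^4·(≡3) mod 5; (3|5)=-1, (3|5)=-1; (−1)^{6·4·2}·(-1)^4·(-1)^6 = +1.
v=37: a=37^5·(≡1), b=37^4·(≡27) mod 37; (1|37)=+1, (27|37)=+1; (−1)^{5·4·18}·(+1)^4·(+1)^5 = +1.
v=29: a=29^2·(≡22), b=29^1·(≡2) mod 29; (22|29)=+1, (2|29)=-1; (−1)^{2·1·14}·(+1)^1·(-1)^2 = +1.
v=31: a=31^2·(≡26), b=31^1·(≡14) mod 31; (26|31)=-1, (14|31)=+1; (−1)^{2·1·15}·(-1)^1·(+1)^2 = -1.
v=3: a=3^4·(≡2), b=3^2·(≡1) mod 3; (2|3)=-1, (1|3)=+1; (−1)^{4·2·1}·(-1)^2·(+1)^4 = +1.
(1517, 9104173 / ℚ) ramifies at {31, 41}: a division algebra.

[31, 41]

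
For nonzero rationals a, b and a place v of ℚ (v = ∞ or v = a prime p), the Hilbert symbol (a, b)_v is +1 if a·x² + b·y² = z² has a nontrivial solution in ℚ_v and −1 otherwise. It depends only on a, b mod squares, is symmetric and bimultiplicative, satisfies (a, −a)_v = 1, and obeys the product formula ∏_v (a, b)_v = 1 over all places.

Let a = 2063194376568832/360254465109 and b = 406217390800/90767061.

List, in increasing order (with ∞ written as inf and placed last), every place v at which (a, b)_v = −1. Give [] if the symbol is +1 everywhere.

(a, b) ≡ (24087, 777) mod (ℚ^×)²; places V = {2, 3, 5, 7, 11, 13, 31, 37, ∞}.
(a,b)_13: α=4, u≡5; β=4, v≡9 (mod 13); (5|13)=-1, (9|13)=+1; sign (−1)^0·-1^4·+1^4 = +1.
(a,b)_∞: sgn(24087)=+, sgn(777)=+, so +1.
(a,b)_5: α=0, u≡3; β=2, v≡2 (mod 5); (3|5)=-1, (2|5)=-1; sign (−1)^0·-1^2·-1^0 = +1.
(a,b)_31: α=3, u≡28; β=2, v≡20 (mod 31); (28|31)=+1, (20|31)=+1; sign (−1)^0·+1^2·+1^3 = +1.
(a,b)_2: α=16, β=4; u≡7, v≡1 (mod 8); ε(u)ε(v)=1·0, αω(v)=16·0, βω(u)=4·0; sum ≡ 0  ⇒  +1.
(a,b)_37: α=1, u≡15; β=1, v≡3 (mod 37); (15|37)=-1, (3|37)=+1; sign (−1)^0·-1^1·+1^1 = -1.
(a,b)_7: α=-5, u≡1; β=-3, v≡3 (mod 7); (1|7)=+1, (3|7)=-1; sign (−1)^1·+1^-3·-1^-5 = +1.
(a,b)_3: α=-11, u≡1; β=-7, v≡1 (mod 3); (1|3)=+1, (1|3)=+1; sign (−1)^1·+1^-7·+1^-11 = -1.
(a,b)_11: α=-2, u≡7; β=-2, v≡8 (mod 11); (7|11)=-1, (8|11)=-1; sign (−1)^0·-1^-2·-1^-2 = +1.
|Ram(24087, 777)| = 2, even; anisotropic at {3, 37}.

[3, 37]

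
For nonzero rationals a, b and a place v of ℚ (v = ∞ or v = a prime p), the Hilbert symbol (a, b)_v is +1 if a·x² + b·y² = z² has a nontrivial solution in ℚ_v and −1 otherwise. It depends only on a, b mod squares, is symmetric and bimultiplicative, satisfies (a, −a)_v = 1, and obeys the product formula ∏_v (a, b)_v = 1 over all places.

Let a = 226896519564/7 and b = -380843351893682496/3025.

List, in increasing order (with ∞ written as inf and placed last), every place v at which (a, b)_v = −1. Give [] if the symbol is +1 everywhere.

[3, 11, 23, 29]

Mod squares: a ≡ 493493, b ≡ -69. Check v ∈ {∞, 2, 3, 5, 7, 11, 13, 17, 23, 29}.
v=7: a=7^-1·(≡1), b=7^2·(≡4) mod 7; (1|7)=+1, (4|7)=+1; (−1)^{-1·2·3}·(+1)^2·(+1)^-1 = +1.
v=5: a=5^0·(≡2), b=5^-2·(≡4) mod 5; (2|5)=-1, (4|5)=+1; (−1)^{0·-2·2}·(-1)^-2·(+1)^0 = +1.
v=17: a=17^1·(≡3), b=17^2·(≡2) mod 17; (3|17)=-1, (2|17)=+1; (−1)^{1·2·8}·(-1)^2·(+1)^1 = +1.
v=23: a=23^2·(≡20), b=23^3·(≡5) mod 23; (20|23)=-1, (5|23)=-1; (−1)^{2·3·11}·(-1)^3·(-1)^2 = -1.
v=13: a=13^3·(≡9), b=13^2·(≡3) mod 13; (9|13)=+1, (3|13)=+1; (−1)^{3·2·6}·(+1)^2·(+1)^3 = +1.
v=2: v_2(a)=2, v_2(b)=6; units ≡ 5, 3 (mod 8); ε·ε+αω+βω = 0·1+2·1+6·1 ≡ 0  ⇒  (a,b)_2 = +1.
v=3: a=3^2·(≡2), b=3^5·(≡1) mod 3; (2|3)=-1, (1|3)=+1; (−1)^{2·5·1}·(-1)^5·(+1)^2 = -1.
v=29: a=29^1·(≡1), b=29^2·(≡2) mod 29; (1|29)=+1, (2|29)=-1; (−1)^{1·2·14}·(+1)^2·(-1)^1 = -1.
v=∞: 493493 > 0 and -69 < 0  ⇒  (a,b)_∞ = +1.
v=11: a=11^1·(≡1), b=11^-2·(≡2) mod 11; (1|11)=+1, (2|11)=-1; (−1)^{1·-2·5}·(+1)^-2·(-1)^1 = -1.
Ram(493493, -69) = {3, 11, 23, 29}; no ℚ_3-point on the conic.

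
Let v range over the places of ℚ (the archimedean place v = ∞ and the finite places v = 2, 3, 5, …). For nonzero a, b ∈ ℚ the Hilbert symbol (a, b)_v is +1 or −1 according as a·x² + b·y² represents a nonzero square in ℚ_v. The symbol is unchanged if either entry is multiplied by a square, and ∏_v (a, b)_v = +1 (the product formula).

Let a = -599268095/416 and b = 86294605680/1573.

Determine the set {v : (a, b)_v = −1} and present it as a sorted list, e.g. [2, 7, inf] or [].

(a, b) ≡ (-9268870, 4634435) mod (ℚ^×)²; places V = {2, 3, 5, 11, 13, 37, 41, 47, ∞}.
(a,b)_11: α=0, u≡4; β=-2, v≡4 (mod 11); (4|11)=+1, (4|11)=+1; sign (−1)^0·+1^-2·+1^0 = +1.
(a,b)_13: α=-1, u≡7; β=-1, v≡9 (mod 13); (7|13)=-1, (9|13)=+1; sign (−1)^0·-1^-1·+1^-1 = -1.
(a,b)_2: α=-5, β=4; u≡5, v≡3 (mod 8); ε(u)ε(v)=0·1, αω(v)=-5·1, βω(u)=4·1; sum ≡ 1  ⇒  -1.
(a,b)_5: α=1, u≡1; β=1, v≡2 (mod 5); (1|5)=+1, (2|5)=-1; sign (−1)^0·+1^1·-1^1 = -1.
(a,b)_37: α=1, u≡35; β=1, v≡4 (mod 37); (35|37)=-1, (4|37)=+1; sign (−1)^0·-1^1·+1^1 = -1.
(a,b)_3: α=0, u≡2; β=2, v≡2 (mod 3); (2|3)=-1, (2|3)=-1; sign (−1)^0·-1^2·-1^0 = +1.
(a,b)_41: α=3, u≡20; β=3, v≡37 (mod 41); (20|41)=+1, (37|41)=+1; sign (−1)^0·+1^3·+1^3 = +1.
(a,b)_47: α=1, u≡12; β=1, v≡20 (mod 47); (12|47)=+1, (20|47)=-1; sign (−1)^1·+1^1·-1^1 = +1.
(a,b)_∞: sgn(-9268870)=−, sgn(4634435)=+, so +1.
|Ram(-9268870, 4634435)| = 4, even; anisotropic at {2, 5, 13, 37}.

[2, 5, 13, 37]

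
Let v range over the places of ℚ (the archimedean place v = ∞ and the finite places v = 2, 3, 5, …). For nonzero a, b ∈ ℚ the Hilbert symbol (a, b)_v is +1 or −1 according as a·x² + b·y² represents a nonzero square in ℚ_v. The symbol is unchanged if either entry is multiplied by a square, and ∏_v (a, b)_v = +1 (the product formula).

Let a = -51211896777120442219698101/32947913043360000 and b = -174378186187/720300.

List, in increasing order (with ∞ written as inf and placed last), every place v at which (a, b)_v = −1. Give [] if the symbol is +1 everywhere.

[2, 23, 29, inf]

Mod squares: a ≡ -29, b ≡ -2001. Check v ∈ {∞, 2, 3, 5, 7, 13, 17, 19, 23, 29, 37}.
v=3: a=3^-6·(≡1), b=3^-1·(≡2) mod 3; (1|3)=+1, (2|3)=-1; (−1)^{-6·-1·1}·(+1)^-1·(-1)^-6 = +1.
v=17: a=17^2·(≡7), b=17^0·(≡12) mod 17; (7|17)=-1, (12|17)=-1; (−1)^{2·0·8}·(-1)^0·(-1)^2 = +1.
v=37: a=37^4·(≡18), b=37^2·(≡10) mod 37; (18|37)=-1, (10|37)=+1; (−1)^{4·2·18}·(-1)^2·(+1)^4 = +1.
v=19: a=19^4·(≡4), b=19^2·(≡12) mod 19; (4|19)=+1, (12|19)=-1; (−1)^{4·2·9}·(+1)^2·(-1)^4 = +1.
v=13: a=13^2·(≡3), b=13^0·(≡9) mod 13; (3|13)=+1, (9|13)=+1; (−1)^{2·0·6}·(+1)^0·(+1)^2 = +1.
v=29: a=29^1·(≡28), b=29^1·(≡15) mod 29; (28|29)=+1, (15|29)=-1; (−1)^{1·1·14}·(+1)^1·(-1)^1 = -1.
v=5: a=5^-4·(≡4), b=5^-2·(≡4) mod 5; (4|5)=+1, (4|5)=+1; (−1)^{-4·-2·2}·(+1)^-2·(+1)^-4 = +1.
v=23: a=23^6·(≡7), b=23^3·(≡10) mod 23; (7|23)=-1, (10|23)=-1; (−1)^{6·3·11}·(-1)^3·(-1)^6 = -1.
v=2: v_2(a)=-8, v_2(b)=-2; units ≡ 3, 7 (mod 8); ε·ε+αω+βω = 1·1+-8·0+-2·1 ≡ 1  ⇒  (a,b)_2 = -1.
v=∞: -29 < 0 and -2001 < 0  ⇒  (a,b)_∞ = -1.
v=7: a=7^-10·(≡6), b=7^-4·(≡2) mod 7; (6|7)=-1, (2|7)=+1; (−1)^{-10·-4·3}·(-1)^-4·(+1)^-10 = +1.
(-29, -2001 / ℚ) ramifies at {2, 23, 29, ∞}: a division algebra.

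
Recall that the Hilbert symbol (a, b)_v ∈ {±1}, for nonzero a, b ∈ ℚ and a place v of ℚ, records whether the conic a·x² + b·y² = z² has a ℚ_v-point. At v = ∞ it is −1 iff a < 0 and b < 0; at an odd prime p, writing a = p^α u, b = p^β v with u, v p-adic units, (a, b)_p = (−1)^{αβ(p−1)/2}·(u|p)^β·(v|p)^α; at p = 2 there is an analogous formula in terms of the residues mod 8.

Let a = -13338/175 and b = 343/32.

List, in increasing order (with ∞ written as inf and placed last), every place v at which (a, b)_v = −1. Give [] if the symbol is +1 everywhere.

[2, 3, 7, 19]

(a, b) ≡ (-10374, 14) mod (ℚ^×)²; places V = {2, 3, 5, 7, 13, 19, ∞}.
(a,b)_19: α=1, u≡5; β=0, v≡3 (mod 19); (5|19)=+1, (3|19)=-1; sign (−1)^0·+1^0·-1^1 = -1.
(a,b)_13: α=1, u≡11; β=0, v≡3 (mod 13); (11|13)=-1, (3|13)=+1; sign (−1)^0·-1^0·+1^1 = +1.
(a,b)_2: α=1, β=-5; u≡5, v≡7 (mod 8); ε(u)ε(v)=0·1, αω(v)=1·0, βω(u)=-5·1; sum ≡ 1  ⇒  -1.
(a,b)_7: α=-1, u≡1; β=3, v≡2 (mod 7); (1|7)=+1, (2|7)=+1; sign (−1)^1·+1^3·+1^-1 = -1.
(a,b)_3: α=3, u≡1; β=0, v≡2 (mod 3); (1|3)=+1, (2|3)=-1; sign (−1)^0·+1^0·-1^3 = -1.
(a,b)_∞: sgn(-10374)=−, sgn(14)=+, so +1.
(a,b)_5: α=-2, u≡1; β=0, v≡4 (mod 5); (1|5)=+1, (4|5)=+1; sign (−1)^0·+1^0·+1^-2 = +1.
(-10374, 14 / ℚ) ramifies at {2, 3, 7, 19}: a division algebra.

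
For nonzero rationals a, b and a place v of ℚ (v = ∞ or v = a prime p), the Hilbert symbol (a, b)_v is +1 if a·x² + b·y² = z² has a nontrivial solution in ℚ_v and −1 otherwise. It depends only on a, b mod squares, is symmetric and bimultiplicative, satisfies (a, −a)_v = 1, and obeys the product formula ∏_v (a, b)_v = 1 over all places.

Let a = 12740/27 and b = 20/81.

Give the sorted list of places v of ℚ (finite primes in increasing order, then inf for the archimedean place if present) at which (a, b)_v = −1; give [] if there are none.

[3, 13]

Mod squares: a ≡ 195, b ≡ 5. Check v ∈ {∞, 2, 3, 5, 7, 13}.
v=5: a=5^1·(≡4), b=5^1·(≡4) mod 5; (4|5)=+1, (4|5)=+1; (−1)^{1·1·2}·(+1)^1·(+1)^1 = +1.
v=∞: 195 > 0 and 5 > 0  ⇒  (a,b)_∞ = +1.
v=7: a=7^2·(≡6), b=7^0·(≡5) mod 7; (6|7)=-1, (5|7)=-1; (−1)^{2·0·3}·(-1)^0·(-1)^2 = +1.
v=13: a=13^1·(≡5), b=13^0·(≡11) mod 13; (5|13)=-1, (11|13)=-1; (−1)^{1·0·6}·(-1)^0·(-1)^1 = -1.
v=2: v_2(a)=2, v_2(b)=2; units ≡ 3, 5 (mod 8); ε·ε+αω+βω = 1·0+2·1+2·1 ≡ 0  ⇒  (a,b)_2 = +1.
v=3: a=3^-3·(≡2), b=3^-4·(≡2) mod 3; (2|3)=-1, (2|3)=-1; (−1)^{-3·-4·1}·(-1)^-4·(-1)^-3 = -1.
Ram(195, 5) = {3, 13}; no ℚ_3-point on the conic.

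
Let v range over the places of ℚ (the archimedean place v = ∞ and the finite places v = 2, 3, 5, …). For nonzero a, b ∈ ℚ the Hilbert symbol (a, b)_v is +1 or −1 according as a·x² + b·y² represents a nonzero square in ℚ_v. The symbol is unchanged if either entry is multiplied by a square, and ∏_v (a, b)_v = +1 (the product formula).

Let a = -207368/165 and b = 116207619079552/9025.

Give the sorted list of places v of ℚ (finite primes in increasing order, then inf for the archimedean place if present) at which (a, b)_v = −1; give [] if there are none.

(a, b) ≡ (-330, 22) mod (ℚ^×)²; places V = {2, 3, 5, 7, 11, 13, 19, 23, 41, ∞}.
(a,b)_3: α=-1, u≡1; β=0, v≡1 (mod 3); (1|3)=+1, (1|3)=+1; sign (−1)^0·+1^0·+1^-1 = +1.
(a,b)_2: α=3, β=7; u≡3, v≡3 (mod 8); ε(u)ε(v)=1·1, αω(v)=3·1, βω(u)=7·1; sum ≡ 1  ⇒  -1.
(a,b)_5: α=-1, u≡4; β=-2, v≡2 (mod 5); (4|5)=+1, (2|5)=-1; sign (−1)^0·+1^-2·-1^-1 = -1.
(a,b)_7: α=2, u≡6; β=4, v≡1 (mod 7); (6|7)=-1, (1|7)=+1; sign (−1)^0·-1^4·+1^2 = +1.
(a,b)_13: α=0, u≡11; β=2, v≡10 (mod 13); (11|13)=-1, (10|13)=+1; sign (−1)^0·-1^2·+1^0 = +1.
(a,b)_11: α=-1, u≡1; β=3, v≡6 (mod 11); (1|11)=+1, (6|11)=-1; sign (−1)^1·+1^3·-1^-1 = +1.
(a,b)_23: α=2, u≡17; β=0, v≡20 (mod 23); (17|23)=-1, (20|23)=-1; sign (−1)^0·-1^0·-1^2 = +1.
(a,b)_19: α=0, u≡13; β=-2, v≡10 (mod 19); (13|19)=-1, (10|19)=-1; sign (−1)^0·-1^-2·-1^0 = +1.
(a,b)_41: α=0, u≡10; β=2, v≡12 (mod 41); (10|41)=+1, (12|41)=-1; sign (−1)^0·+1^2·-1^0 = +1.
(a,b)_∞: sgn(-330)=−, sgn(22)=+, so +1.
Ram(-330, 22) = {2, 5}; no ℚ_2-point on the conic.

[2, 5]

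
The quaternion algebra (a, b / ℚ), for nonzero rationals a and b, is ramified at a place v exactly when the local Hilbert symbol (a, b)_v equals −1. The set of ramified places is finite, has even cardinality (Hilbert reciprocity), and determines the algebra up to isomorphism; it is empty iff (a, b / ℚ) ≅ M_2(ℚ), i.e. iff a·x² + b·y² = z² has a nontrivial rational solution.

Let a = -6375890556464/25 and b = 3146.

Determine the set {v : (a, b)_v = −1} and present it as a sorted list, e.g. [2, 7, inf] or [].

[2, 13]

Mod squares: a ≡ -11, b ≡ 26. Check v ∈ {∞, 2, 5, 11, 13}.
v=11: a=11^9·(≡8), b=11^2·(≡4) mod 11; (8|11)=-1, (4|11)=+1; (−1)^{9·2·5}·(-1)^2·(+1)^9 = +1.
v=13: a=13^2·(≡11), b=13^1·(≡8) mod 13; (11|13)=-1, (8|13)=-1; (−1)^{2·1·6}·(-1)^1·(-1)^2 = -1.
v=2: v_2(a)=4, v_2(b)=1; units ≡ 5, 5 (mod 8); ε·ε+αω+βω = 0·0+4·1+1·1 ≡ 1  ⇒  (a,b)_2 = -1.
v=5: a=5^-2·(≡1), b=5^0·(≡1) mod 5; (1|5)=+1, (1|5)=+1; (−1)^{-2·0·2}·(+1)^0·(+1)^-2 = +1.
v=∞: -11 < 0 and 26 > 0  ⇒  (a,b)_∞ = +1.
Ram(-11, 26) = {2, 13}; no ℚ_2-point on the conic.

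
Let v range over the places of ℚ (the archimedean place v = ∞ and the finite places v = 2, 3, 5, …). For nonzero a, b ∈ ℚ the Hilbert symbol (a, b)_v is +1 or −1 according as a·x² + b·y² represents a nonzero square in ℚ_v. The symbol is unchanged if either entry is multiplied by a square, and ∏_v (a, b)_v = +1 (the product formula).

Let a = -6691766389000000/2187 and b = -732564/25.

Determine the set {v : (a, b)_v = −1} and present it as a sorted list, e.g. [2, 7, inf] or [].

Mod squares: a ≡ -3927, b ≡ -2261. Check v ∈ {∞, 2, 3, 5, 7, 11, 17, 19}.
v=3: a=3^-7·(≡2), b=3^4·(≡1) mod 3; (2|3)=-1, (1|3)=+1; (−1)^{-7·4·1}·(-1)^4·(+1)^-7 = +1.
v=7: a=7^3·(≡3), b=7^1·(≡3) mod 7; (3|7)=-1, (3|7)=-1; (−1)^{3·1·3}·(-1)^1·(-1)^3 = -1.
v=2: v_2(a)=6, v_2(b)=2; units ≡ 1, 3 (mod 8); ε·ε+αω+βω = 0·1+6·1+2·0 ≡ 0  ⇒  (a,b)_2 = +1.
v=∞: -3927 < 0 and -2261 < 0  ⇒  (a,b)_∞ = -1.
v=11: a=11^1·(≡8), b=11^0·(≡1) mod 11; (8|11)=-1, (1|11)=+1; (−1)^{1·0·5}·(-1)^0·(+1)^1 = +1.
v=19: a=19^2·(≡9), b=19^1·(≡15) mod 19; (9|19)=+1, (15|19)=-1; (−1)^{2·1·9}·(+1)^1·(-1)^2 = +1.
v=5: a=5^6·(≡2), b=5^-2·(≡1) mod 5; (2|5)=-1, (1|5)=+1; (−1)^{6·-2·2}·(-1)^-2·(+1)^6 = +1.
v=17: a=17^3·(≡11), b=17^1·(≡11) mod 17; (11|17)=-1, (11|17)=-1; (−1)^{3·1·8}·(-1)^1·(-1)^3 = +1.
(-3927, -2261 / ℚ) ramifies at {7, ∞}: a division algebra.

[7, inf]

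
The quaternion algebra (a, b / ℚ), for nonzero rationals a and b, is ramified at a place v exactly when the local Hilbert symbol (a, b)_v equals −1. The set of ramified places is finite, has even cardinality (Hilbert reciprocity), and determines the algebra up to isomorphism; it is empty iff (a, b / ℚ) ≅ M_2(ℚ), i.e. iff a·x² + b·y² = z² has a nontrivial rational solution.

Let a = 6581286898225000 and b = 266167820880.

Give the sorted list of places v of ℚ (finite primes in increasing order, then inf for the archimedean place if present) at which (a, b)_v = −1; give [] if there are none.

Mod squares: a ≡ 64090, b ≡ 5. Check v ∈ {∞, 2, 3, 5, 13, 17, 29}.
v=29: a=29^3·(≡6), b=29^2·(≡7) mod 29; (6|29)=+1, (7|29)=+1; (−1)^{3·2·14}·(+1)^2·(+1)^3 = +1.
v=17: a=17^3·(≡15), b=17^2·(≡10) mod 17; (15|17)=+1, (10|17)=-1; (−1)^{3·2·8}·(+1)^2·(-1)^3 = -1.
v=3: a=3^0·(≡1), b=3^4·(≡2) mod 3; (1|3)=+1, (2|3)=-1; (−1)^{0·4·1}·(+1)^4·(-1)^0 = +1.
v=∞: 64090 > 0 and 5 > 0  ⇒  (a,b)_∞ = +1.
v=13: a=13^3·(≡12), b=13^2·(≡6) mod 13; (12|13)=+1, (6|13)=-1; (−1)^{3·2·6}·(+1)^2·(-1)^3 = -1.
v=5: a=5^5·(≡2), b=5^1·(≡1) mod 5; (2|5)=-1, (1|5)=+1; (−1)^{5·1·2}·(-1)^1·(+1)^5 = -1.
v=2: v_2(a)=3, v_2(b)=4; units ≡ 5, 5 (mod 8); ε·ε+αω+βω = 0·0+3·1+4·1 ≡ 1  ⇒  (a,b)_2 = -1.
Ram(64090, 5) = {2, 5, 13, 17}; no ℚ_2-point on the conic.

[2, 5, 13, 17]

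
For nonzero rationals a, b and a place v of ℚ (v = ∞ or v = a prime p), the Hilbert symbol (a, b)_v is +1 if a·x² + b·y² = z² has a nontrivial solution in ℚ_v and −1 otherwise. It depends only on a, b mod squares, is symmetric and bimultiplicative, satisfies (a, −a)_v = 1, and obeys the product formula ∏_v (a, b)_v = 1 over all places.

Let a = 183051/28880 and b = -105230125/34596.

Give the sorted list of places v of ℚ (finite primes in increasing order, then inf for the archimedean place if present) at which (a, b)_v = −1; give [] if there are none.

(a, b) ≡ (55, -5005) mod (ℚ^×)²; places V = {2, 3, 5, 7, 11, 13, 19, 29, 31, 43, ∞}.
(a,b)_3: α=2, u≡1; β=-2, v≡2 (mod 3); (1|3)=+1, (2|3)=-1; sign (−1)^0·+1^-2·-1^2 = +1.
(a,b)_2: α=-4, β=-2; u≡7, v≡3 (mod 8); ε(u)ε(v)=1·1, αω(v)=-4·1, βω(u)=-2·0; sum ≡ 1  ⇒  -1.
(a,b)_11: α=1, u≡4; β=1, v≡6 (mod 11); (4|11)=+1, (6|11)=-1; sign (−1)^1·+1^1·-1^1 = +1.
(a,b)_29: α=0, u≡21; β=2, v≡19 (mod 29); (21|29)=-1, (19|29)=-1; sign (−1)^0·-1^2·-1^0 = +1.
(a,b)_∞: sgn(55)=+, sgn(-5005)=−, so +1.
(a,b)_5: α=-1, u≡1; β=3, v≡4 (mod 5); (1|5)=+1, (4|5)=+1; sign (−1)^0·+1^3·+1^-1 = +1.
(a,b)_43: α=2, u≡18; β=0, v≡5 (mod 43); (18|43)=-1, (5|43)=-1; sign (−1)^0·-1^0·-1^2 = +1.
(a,b)_19: α=-2, u≡6; β=0, v≡4 (mod 19); (6|19)=+1, (4|19)=+1; sign (−1)^0·+1^0·+1^-2 = +1.
(a,b)_31: α=0, u≡21; β=-2, v≡30 (mod 31); (21|31)=-1, (30|31)=-1; sign (−1)^0·-1^-2·-1^0 = +1.
(a,b)_7: α=0, u≡3; β=1, v≡5 (mod 7); (3|7)=-1, (5|7)=-1; sign (−1)^0·-1^1·-1^0 = -1.
(a,b)_13: α=0, u≡9; β=1, v≡11 (mod 13); (9|13)=+1, (11|13)=-1; sign (−1)^0·+1^1·-1^0 = +1.
Ram(55, -5005) = {2, 7}; no ℚ_2-point on the conic.

[2, 7]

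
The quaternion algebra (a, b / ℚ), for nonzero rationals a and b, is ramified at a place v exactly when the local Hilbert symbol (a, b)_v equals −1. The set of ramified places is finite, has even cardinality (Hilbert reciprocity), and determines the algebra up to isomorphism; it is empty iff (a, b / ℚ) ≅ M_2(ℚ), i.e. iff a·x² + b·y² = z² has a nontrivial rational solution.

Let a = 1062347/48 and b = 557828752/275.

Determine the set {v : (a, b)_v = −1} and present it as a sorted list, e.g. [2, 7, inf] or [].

(a, b) ≡ (3187041, 1062347) mod (ℚ^×)²; places V = {2, 3, 5, 11, 13, 17, 19, 23, ∞}.
(a,b)_13: α=1, u≡3; β=1, v≡12 (mod 13); (3|13)=+1, (12|13)=+1; sign (−1)^0·+1^1·+1^1 = +1.
(a,b)_3: α=-1, u≡2; β=0, v≡2 (mod 3); (2|3)=-1, (2|3)=-1; sign (−1)^0·-1^0·-1^-1 = -1.
(a,b)_∞: sgn(3187041)=+, sgn(1062347)=+, so +1.
(a,b)_19: α=1, u≡11; β=3, v≡3 (mod 19); (11|19)=+1, (3|19)=-1; sign (−1)^1·+1^3·-1^1 = +1.
(a,b)_23: α=1, u≡14; β=1, v≡7 (mod 23); (14|23)=-1, (7|23)=-1; sign (−1)^1·-1^1·-1^1 = -1.
(a,b)_2: α=-4, β=4; u≡1, v≡3 (mod 8); ε(u)ε(v)=0·1, αω(v)=-4·1, βω(u)=4·0; sum ≡ 0  ⇒  +1.
(a,b)_11: α=1, u≡2; β=-1, v≡10 (mod 11); (2|11)=-1, (10|11)=-1; sign (−1)^1·-1^-1·-1^1 = -1.
(a,b)_5: α=0, u≡4; β=-2, v≡2 (mod 5); (4|5)=+1, (2|5)=-1; sign (−1)^0·+1^-2·-1^0 = +1.
(a,b)_17: α=1, u≡6; β=1, v≡13 (mod 17); (6|17)=-1, (13|17)=+1; sign (−1)^0·-1^1·+1^1 = -1.
Ram(3187041, 1062347) = {3, 11, 17, 23}; no ℚ_3-point on the conic.

[3, 11, 17, 23]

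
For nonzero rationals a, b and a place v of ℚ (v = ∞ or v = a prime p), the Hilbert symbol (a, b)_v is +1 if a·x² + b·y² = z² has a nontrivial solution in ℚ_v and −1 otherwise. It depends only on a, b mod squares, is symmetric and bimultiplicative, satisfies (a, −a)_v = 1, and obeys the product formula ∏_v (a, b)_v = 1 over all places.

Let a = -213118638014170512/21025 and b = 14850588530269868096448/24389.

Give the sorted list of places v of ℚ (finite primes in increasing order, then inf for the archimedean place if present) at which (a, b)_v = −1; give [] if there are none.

(a, b) ≡ (-33497, 182694614323) mod (ℚ^×)²; places V = {2, 3, 5, 7, 13, 17, 19, 23, 29, 37, 41, 43, ∞}.
(a,b)_17: α=0, u≡12; β=1, v≡8 (mod 17); (12|17)=-1, (8|17)=+1; sign (−1)^0·-1^1·+1^0 = -1.
(a,b)_41: α=1, u≡12; β=1, v≡20 (mod 41); (12|41)=-1, (20|41)=+1; sign (−1)^0·-1^1·+1^1 = -1.
(a,b)_∞: sgn(-33497)=−, sgn(182694614323)=+, so +1.
(a,b)_29: α=-2, u≡2; β=-3, v≡10 (mod 29); (2|29)=-1, (10|29)=-1; sign (−1)^0·-1^-3·-1^-2 = -1.
(a,b)_7: α=0, u≡5; β=2, v≡2 (mod 7); (5|7)=-1, (2|7)=+1; sign (−1)^0·-1^2·+1^0 = +1.
(a,b)_37: α=2, u≡12; β=3, v≡7 (mod 37); (12|37)=+1, (7|37)=+1; sign (−1)^0·+1^3·+1^2 = +1.
(a,b)_3: α=2, u≡1; β=2, v≡1 (mod 3); (1|3)=+1, (1|3)=+1; sign (−1)^0·+1^2·+1^2 = +1.
(a,b)_13: α=2, u≡9; β=3, v≡8 (mod 13); (9|13)=+1, (8|13)=-1; sign (−1)^0·+1^3·-1^2 = +1.
(a,b)_19: α=3, u≡5; β=3, v≡16 (mod 19); (5|19)=+1, (16|19)=+1; sign (−1)^1·+1^3·+1^3 = -1.
(a,b)_2: α=4, β=6; u≡7, v≡3 (mod 8); ε(u)ε(v)=1·1, αω(v)=4·1, βω(u)=6·0; sum ≡ 1  ⇒  -1.
(a,b)_43: α=1, u≡38; β=1, v≡32 (mod 43); (38|43)=+1, (32|43)=-1; sign (−1)^1·+1^1·-1^1 = +1.
(a,b)_5: α=-2, u≡3; β=0, v≡2 (mod 5); (3|5)=-1, (2|5)=-1; sign (−1)^0·-1^0·-1^-2 = +1.
(a,b)_23: α=2, u≡21; β=1, v≡4 (mod 23); (21|23)=-1, (4|23)=+1; sign (−1)^0·-1^1·+1^2 = -1.
(-33497, 182694614323 / ℚ) ramifies at {2, 17, 19, 23, 29, 41}: a division algebra.

[2, 17, 19, 23, 29, 41]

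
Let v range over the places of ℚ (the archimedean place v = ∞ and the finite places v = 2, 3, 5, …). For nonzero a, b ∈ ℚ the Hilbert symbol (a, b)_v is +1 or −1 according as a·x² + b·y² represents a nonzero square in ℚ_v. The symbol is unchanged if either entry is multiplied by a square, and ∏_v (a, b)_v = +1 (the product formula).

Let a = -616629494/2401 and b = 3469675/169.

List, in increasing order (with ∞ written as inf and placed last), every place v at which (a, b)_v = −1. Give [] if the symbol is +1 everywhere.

(a, b) ≡ (-641654, 1147) mod (ℚ^×)²; places V = {2, 5, 7, 11, 13, 23, 29, 31, 37, ∞}.
(a,b)_∞: sgn(-641654)=−, sgn(1147)=+, so +1.
(a,b)_31: α=2, u≡21; β=1, v≡21 (mod 31); (21|31)=-1, (21|31)=-1; sign (−1)^0·-1^1·-1^2 = -1.
(a,b)_23: α=1, u≡2; β=0, v≡7 (mod 23); (2|23)=+1, (7|23)=-1; sign (−1)^0·+1^0·-1^1 = -1.
(a,b)_29: α=1, u≡9; β=0, v≡6 (mod 29); (9|29)=+1, (6|29)=+1; sign (−1)^0·+1^0·+1^1 = +1.
(a,b)_5: α=0, u≡1; β=2, v≡3 (mod 5); (1|5)=+1, (3|5)=-1; sign (−1)^0·+1^2·-1^0 = +1.
(a,b)_2: α=1, β=0; u≡5, v≡3 (mod 8); ε(u)ε(v)=0·1, αω(v)=1·1, βω(u)=0·1; sum ≡ 1  ⇒  -1.
(a,b)_37: α=1, u≡12; β=1, v≡29 (mod 37); (12|37)=+1, (29|37)=-1; sign (−1)^0·+1^1·-1^1 = -1.
(a,b)_13: α=1, u≡4; β=-2, v≡1 (mod 13); (4|13)=+1, (1|13)=+1; sign (−1)^0·+1^-2·+1^1 = +1.
(a,b)_11: α=0, u≡1; β=2, v≡5 (mod 11); (1|11)=+1, (5|11)=+1; sign (−1)^0·+1^2·+1^0 = +1.
(a,b)_7: α=-4, u≡2; β=0, v≡6 (mod 7); (2|7)=+1, (6|7)=-1; sign (−1)^0·+1^0·-1^-4 = +1.
Ram(-641654, 1147) = {2, 23, 31, 37}; no ℚ_2-point on the conic.

[2, 23, 31, 37]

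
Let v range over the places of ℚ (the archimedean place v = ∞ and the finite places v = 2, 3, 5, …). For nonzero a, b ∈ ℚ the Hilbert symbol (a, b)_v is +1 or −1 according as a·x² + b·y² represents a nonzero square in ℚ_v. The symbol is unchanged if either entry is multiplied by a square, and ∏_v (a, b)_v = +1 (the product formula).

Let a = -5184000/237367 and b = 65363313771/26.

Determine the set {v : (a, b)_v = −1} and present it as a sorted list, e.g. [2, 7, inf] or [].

[2, 13]

(a, b) ≡ (-2470, 494) mod (ℚ^×)²; places V = {2, 3, 5, 7, 13, 19, 31, ∞}.
(a,b)_3: α=4, u≡2; β=4, v≡2 (mod 3); (2|3)=-1, (2|3)=-1; sign (−1)^0·-1^4·-1^4 = +1.
(a,b)_13: α=-1, u≡7; β=-1, v≡1 (mod 13); (7|13)=-1, (1|13)=+1; sign (−1)^0·-1^-1·+1^-1 = -1.
(a,b)_2: α=9, β=-1; u≡5, v≡7 (mod 8); ε(u)ε(v)=0·1, αω(v)=9·0, βω(u)=-1·1; sum ≡ 1  ⇒  -1.
(a,b)_31: α=-2, u≡25; β=0, v≡21 (mod 31); (25|31)=+1, (21|31)=-1; sign (−1)^0·+1^0·-1^-2 = +1.
(a,b)_5: α=3, u≡4; β=0, v≡1 (mod 5); (4|5)=+1, (1|5)=+1; sign (−1)^0·+1^0·+1^3 = +1.
(a,b)_∞: sgn(-2470)=−, sgn(494)=+, so +1.
(a,b)_19: α=-1, u≡15; β=3, v≡17 (mod 19); (15|19)=-1, (17|19)=+1; sign (−1)^1·-1^3·+1^-1 = +1.
(a,b)_7: α=0, u≡1; β=6, v≡2 (mod 7); (1|7)=+1, (2|7)=+1; sign (−1)^0·+1^6·+1^0 = +1.
Ram(-2470, 494) = {2, 13}; no ℚ_2-point on the conic.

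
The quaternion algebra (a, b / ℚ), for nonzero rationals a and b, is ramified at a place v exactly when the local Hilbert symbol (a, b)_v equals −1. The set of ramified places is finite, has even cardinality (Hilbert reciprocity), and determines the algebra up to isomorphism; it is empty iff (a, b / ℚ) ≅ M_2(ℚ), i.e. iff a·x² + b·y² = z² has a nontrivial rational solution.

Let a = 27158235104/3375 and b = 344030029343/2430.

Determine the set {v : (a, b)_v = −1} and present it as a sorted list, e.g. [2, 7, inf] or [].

[7, 13]

Mod squares: a ≡ 210, b ≡ 4290. Check v ∈ {∞, 2, 3, 5, 7, 11, 13}.
v=7: a=7^3·(≡2), b=7^6·(≡6) mod 7; (2|7)=+1, (6|7)=-1; (−1)^{3·6·3}·(+1)^6·(-1)^3 = -1.
v=13: a=13^2·(≡8), b=13^3·(≡5) mod 13; (8|13)=-1, (5|13)=-1; (−1)^{2·3·6}·(-1)^3·(-1)^2 = -1.
v=11: a=11^4·(≡4), b=11^3·(≡1) mod 11; (4|11)=+1, (1|11)=+1; (−1)^{4·3·5}·(+1)^3·(+1)^4 = +1.
v=3: a=3^-3·(≡1), b=3^-5·(≡2) mod 3; (1|3)=+1, (2|3)=-1; (−1)^{-3·-5·1}·(+1)^-5·(-1)^-3 = +1.
v=2: v_2(a)=5, v_2(b)=-1; units ≡ 1, 1 (mod 8); ε·ε+αω+βω = 0·0+5·0+-1·0 ≡ 0  ⇒  (a,b)_2 = +1.
v=∞: 210 > 0 and 4290 > 0  ⇒  (a,b)_∞ = +1.
v=5: a=5^-3·(≡2), b=5^-1·(≡3) mod 5; (2|5)=-1, (3|5)=-1; (−1)^{-3·-1·2}·(-1)^-1·(-1)^-3 = +1.
|Ram(210, 4290)| = 2, even; anisotropic at {7, 13}.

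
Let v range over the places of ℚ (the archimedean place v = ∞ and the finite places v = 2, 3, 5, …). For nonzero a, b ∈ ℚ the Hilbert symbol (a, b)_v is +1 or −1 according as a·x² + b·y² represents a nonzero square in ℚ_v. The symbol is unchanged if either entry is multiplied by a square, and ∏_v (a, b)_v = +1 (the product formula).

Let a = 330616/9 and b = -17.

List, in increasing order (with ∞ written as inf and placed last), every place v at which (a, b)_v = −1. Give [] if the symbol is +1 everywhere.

[2, 17]

(a, b) ≡ (286, -17) mod (ℚ^×)²; places V = {2, 3, 11, 13, 17, ∞}.
(a,b)_11: α=1, u≡9; β=0, v≡5 (mod 11); (9|11)=+1, (5|11)=+1; sign (−1)^0·+1^0·+1^1 = +1.
(a,b)_∞: sgn(286)=+, sgn(-17)=−, so +1.
(a,b)_2: α=3, β=0; u≡7, v≡7 (mod 8); ε(u)ε(v)=1·1, αω(v)=3·0, βω(u)=0·0; sum ≡ 1  ⇒  -1.
(a,b)_17: α=2, u≡10; β=1, v≡16 (mod 17); (10|17)=-1, (16|17)=+1; sign (−1)^0·-1^1·+1^2 = -1.
(a,b)_13: α=1, u≡12; β=0, v≡9 (mod 13); (12|13)=+1, (9|13)=+1; sign (−1)^0·+1^0·+1^1 = +1.
(a,b)_3: α=-2, u≡1; β=0, v≡1 (mod 3); (1|3)=+1, (1|3)=+1; sign (−1)^0·+1^0·+1^-2 = +1.
|Ram(286, -17)| = 2, even; anisotropic at {2, 17}.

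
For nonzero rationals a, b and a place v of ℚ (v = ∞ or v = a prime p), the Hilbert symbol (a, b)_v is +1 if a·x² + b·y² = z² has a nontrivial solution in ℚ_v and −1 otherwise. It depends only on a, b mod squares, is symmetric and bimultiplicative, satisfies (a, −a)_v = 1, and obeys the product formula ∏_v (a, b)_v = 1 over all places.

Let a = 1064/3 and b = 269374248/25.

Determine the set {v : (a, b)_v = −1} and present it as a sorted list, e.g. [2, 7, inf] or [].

[2, 3, 7, 11, 13, 19]

(a, b) ≡ (798, 92378) mod (ℚ^×)²; places V = {2, 3, 5, 7, 11, 13, 17, 19, ∞}.
(a,b)_17: α=0, u≡9; β=1, v≡6 (mod 17); (9|17)=+1, (6|17)=-1; sign (−1)^0·+1^1·-1^0 = +1.
(a,b)_19: α=1, u≡6; β=1, v≡16 (mod 19); (6|19)=+1, (16|19)=+1; sign (−1)^1·+1^1·+1^1 = -1.
(a,b)_7: α=1, u≡4; β=0, v≡6 (mod 7); (4|7)=+1, (6|7)=-1; sign (−1)^0·+1^0·-1^1 = -1.
(a,b)_11: α=0, u≡10; β=1, v≡9 (mod 11); (10|11)=-1, (9|11)=+1; sign (−1)^0·-1^1·+1^0 = -1.
(a,b)_13: α=0, u≡8; β=1, v≡7 (mod 13); (8|13)=-1, (7|13)=-1; sign (−1)^0·-1^1·-1^0 = -1.
(a,b)_3: α=-1, u≡2; β=6, v≡2 (mod 3); (2|3)=-1, (2|3)=-1; sign (−1)^0·-1^6·-1^-1 = -1.
(a,b)_5: α=0, u≡3; β=-2, v≡3 (mod 5); (3|5)=-1, (3|5)=-1; sign (−1)^0·-1^-2·-1^0 = +1.
(a,b)_2: α=3, β=3; u≡7, v≡5 (mod 8); ε(u)ε(v)=1·0, αω(v)=3·1, βω(u)=3·0; sum ≡ 1  ⇒  -1.
(a,b)_∞: sgn(798)=+, sgn(92378)=+, so +1.
(798, 92378 / ℚ) ramifies at {2, 3, 7, 11, 13, 19}: a division algebra.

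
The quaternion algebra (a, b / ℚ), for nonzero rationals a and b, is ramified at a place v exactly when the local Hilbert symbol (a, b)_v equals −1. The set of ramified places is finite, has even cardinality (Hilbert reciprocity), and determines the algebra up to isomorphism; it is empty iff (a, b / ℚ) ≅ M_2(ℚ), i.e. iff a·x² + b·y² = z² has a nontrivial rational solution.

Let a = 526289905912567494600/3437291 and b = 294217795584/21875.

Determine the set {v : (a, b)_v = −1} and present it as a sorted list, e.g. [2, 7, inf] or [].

(a, b) ≡ (374, 1190) mod (ℚ^×)²; places V = {2, 3, 5, 7, 11, 13, 17, 19, 43, ∞}.
(a,b)_11: α=-1, u≡3; β=0, v≡6 (mod 11); (3|11)=+1, (6|11)=-1; sign (−1)^0·+1^0·-1^-1 = -1.
(a,b)_13: α=-2, u≡12; β=0, v≡7 (mod 13); (12|13)=+1, (7|13)=-1; sign (−1)^0·+1^0·-1^-2 = +1.
(a,b)_5: α=2, u≡4; β=-5, v≡2 (mod 5); (4|5)=+1, (2|5)=-1; sign (−1)^0·+1^-5·-1^2 = +1.
(a,b)_2: α=3, β=11; u≡3, v≡3 (mod 8); ε(u)ε(v)=1·1, αω(v)=3·1, βω(u)=11·1; sum ≡ 1  ⇒  -1.
(a,b)_∞: sgn(374)=+, sgn(1190)=+, so +1.
(a,b)_3: α=8, u≡2; β=4, v≡2 (mod 3); (2|3)=-1, (2|3)=-1; sign (−1)^0·-1^4·-1^8 = +1.
(a,b)_7: α=10, u≡3; β=-1, v≡2 (mod 7); (3|7)=-1, (2|7)=+1; sign (−1)^0·-1^-1·+1^10 = -1.
(a,b)_43: α=-2, u≡8; β=0, v≡29 (mod 43); (8|43)=-1, (29|43)=-1; sign (−1)^0·-1^0·-1^-2 = +1.
(a,b)_17: α=5, u≡11; β=3, v≡15 (mod 17); (11|17)=-1, (15|17)=+1; sign (−1)^0·-1^3·+1^5 = -1.
(a,b)_19: α=0, u≡12; β=2, v≡14 (mod 19); (12|19)=-1, (14|19)=-1; sign (−1)^0·-1^2·-1^0 = +1.
Ram(374, 1190) = {2, 7, 11, 17}; no ℚ_2-point on the conic.

[2, 7, 11, 17]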